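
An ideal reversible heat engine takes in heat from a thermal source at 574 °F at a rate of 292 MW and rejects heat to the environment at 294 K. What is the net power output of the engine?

Ẇ ≈ 142.5 MW

T_H = 574 °F → (574 − 32) × 5/9 = 301.11 °C = 574.26 K.
Since the cycle is reversible, η = 1 − T_C/T_H = 1 − 294.00/574.26 = 0.4880.
W = η·Q_H = 0.4880 × 292 = 142.5 MW.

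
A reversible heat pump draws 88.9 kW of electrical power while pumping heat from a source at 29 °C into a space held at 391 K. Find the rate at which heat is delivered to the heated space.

T_C = 29 °C → 29 + 273.15 = 302.15 K.
The Carnot heat-pump COP is COP_HP = T_H/(T_H − T_C) = 391.00/88.85 = 4.4007.
Q_H = COP_HP · W = 4.4007 × 88.9 = 391 kW.

Q̇_H ≈ 391 kW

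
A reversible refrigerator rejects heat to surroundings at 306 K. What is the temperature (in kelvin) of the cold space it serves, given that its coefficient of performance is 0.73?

T_C ≈ 129 K

COP_R = T_C/(T_H − T_C) ⇒ T_C = T_H·COP_R/(1 + COP_R) = 306.00 × 0.73/(1 + 0.73) = 129 K.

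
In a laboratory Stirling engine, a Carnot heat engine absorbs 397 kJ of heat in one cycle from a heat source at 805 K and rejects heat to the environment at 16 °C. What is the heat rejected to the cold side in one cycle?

Q_C ≈ 143 kJ

T_C = 16 °C → 16 + 273.15 = 289.15 K.
The Carnot efficiency is η = 1 − T_C/T_H = 1 − 289.15/805.00 = 0.6408.
For a reversible cycle Q_C/Q_H = T_C/T_H, so Q_C = 397 × 289.15/805.00 = 143 kJ.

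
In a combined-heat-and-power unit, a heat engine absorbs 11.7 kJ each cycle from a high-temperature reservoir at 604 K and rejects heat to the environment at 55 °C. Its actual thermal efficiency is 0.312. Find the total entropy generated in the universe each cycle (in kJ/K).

ΔS_univ ≈ 0.00516 kJ/K

T_C = 55 °C → 55 + 273.15 = 328.15 K.
W = η·Q_H = 0.312 × 11.7 = 3.650 kJ, so Q_C = Q_H − W = 8.050 kJ.
The hot reservoir loses entropy Q_H/T_H = 11.7/604.00 = 0.01937 kJ/K; the cold reservoir gains Q_C/T_C = 8.050/328.15 = 0.02453 kJ/K.
ΔS_univ = −Q_H/T_H + Q_C/T_C = 0.00516 kJ/K (> 0, since η = 0.312 < η_Carnot = 0.457).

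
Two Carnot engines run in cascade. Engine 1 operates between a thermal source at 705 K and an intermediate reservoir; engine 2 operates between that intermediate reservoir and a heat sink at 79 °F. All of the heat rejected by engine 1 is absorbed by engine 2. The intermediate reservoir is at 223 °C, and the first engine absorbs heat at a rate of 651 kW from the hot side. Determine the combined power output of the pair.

T_C = 79 °F → (79 − 32) × 5/9 = 26.11 °C = 299.26 K.
Two reversible stages in series are equivalent to a single Carnot engine between T_H and T_C, so η_total = 1 − T_C/T_H = 1 − 299.26/705.00 = 0.5755.
W_total = η_total · Q_H = 0.5755 × 651 = 375 kW.

Ẇ_total ≈ 375 kW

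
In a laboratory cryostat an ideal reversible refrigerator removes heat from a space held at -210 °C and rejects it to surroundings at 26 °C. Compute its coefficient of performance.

COP_R ≈ 0.268

T_H = 26 °C → 26 + 273.15 = 299.15 K.
T_C = -210 °C → -210 + 273.15 = 63.15 K.
COP_R = T_C/(T_H − T_C) = 63.15/(299.15 − 63.15) = 0.268.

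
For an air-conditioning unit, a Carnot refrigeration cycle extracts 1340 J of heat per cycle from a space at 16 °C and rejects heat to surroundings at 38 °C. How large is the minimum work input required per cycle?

W_in ≈ 102.0 J

T_H = 38 °C → 38 + 273.15 = 311.15 K.
T_C = 16 °C → 16 + 273.15 = 289.15 K.
For a reversible refrigerator, COP_R = T_C/(T_H − T_C) = 289.15/22.00 = 13.1432.
W = Q_C/COP_R = 1340/13.1432 = 102.0 J.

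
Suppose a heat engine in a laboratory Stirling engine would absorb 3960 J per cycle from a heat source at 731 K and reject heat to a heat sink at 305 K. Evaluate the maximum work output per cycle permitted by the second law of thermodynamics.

W_max ≈ 2310 J

No engine can exceed the Carnot limit: η_max = 1 − T_C/T_H = 1 − 305.00/731.00 = 0.5828.
W_max = η_max · Q_H = 0.5828 × 3960 = 2310 J.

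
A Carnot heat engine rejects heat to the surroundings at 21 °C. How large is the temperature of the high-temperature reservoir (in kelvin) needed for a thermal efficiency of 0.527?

T_H ≈ 622 K

T_C = 21 °C → 21 + 273.15 = 294.15 K.
From η = 1 − T_C/T_H, solving for T_H gives T_H = T_C/(1 − η) = 294.15/(1 − 0.527) = 622 K.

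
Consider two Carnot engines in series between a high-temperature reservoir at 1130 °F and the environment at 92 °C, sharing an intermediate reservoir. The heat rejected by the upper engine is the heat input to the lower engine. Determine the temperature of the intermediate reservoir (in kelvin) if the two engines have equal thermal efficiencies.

T_m ≈ 568 K

T_H = 1130 °F → (1130 − 32) × 5/9 = 610.00 °C = 883.15 K.
T_C = 92 °C → 92 + 273.15 = 365.15 K.
Equal efficiencies require 1 − T_m/T_H = 1 − T_C/T_m, i.e. T_m/T_H = T_C/T_m, so T_m = √(T_H·T_C) = √(883.15 × 365.15) = 568 K.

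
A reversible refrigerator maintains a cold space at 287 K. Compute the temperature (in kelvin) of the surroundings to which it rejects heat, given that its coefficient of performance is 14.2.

COP_R = T_C/(T_H − T_C) ⇒ T_H = T_C·(1 + 1/COP_R) = 287.00 × (1 + 1/14.2) = 307 K.

T_H ≈ 307 K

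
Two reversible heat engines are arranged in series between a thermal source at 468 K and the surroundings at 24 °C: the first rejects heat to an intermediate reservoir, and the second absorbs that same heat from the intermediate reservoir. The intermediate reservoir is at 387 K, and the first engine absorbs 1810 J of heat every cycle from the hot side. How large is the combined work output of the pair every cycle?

W_total ≈ 661 J

T_C = 24 °C → 24 + 273.15 = 297.15 K.
Two reversible stages in series are equivalent to a single Carnot engine between T_H and T_C, so η_total = 1 − T_C/T_H = 1 − 297.15/468.00 = 0.3651.
W_total = η_total · Q_H = 0.3651 × 1810 = 661 J.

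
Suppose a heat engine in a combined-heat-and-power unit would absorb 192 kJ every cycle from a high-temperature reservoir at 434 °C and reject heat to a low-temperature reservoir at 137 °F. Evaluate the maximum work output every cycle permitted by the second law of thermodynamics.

T_H = 434 °C → 434 + 273.15 = 707.15 K.
T_C = 137 °F → (137 − 32) × 5/9 = 58.33 °C = 331.48 K.
The second-law ceiling is the Carnot efficiency, η_max = 1 − T_C/T_H = 1 − 331.48/707.15 = 0.5312.
W_max = η_max · Q_H = 0.5312 × 192 = 102 kJ.

W_max ≈ 102 kJ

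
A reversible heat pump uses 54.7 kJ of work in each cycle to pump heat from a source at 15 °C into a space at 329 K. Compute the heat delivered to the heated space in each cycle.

Q_H ≈ 441 kJ

T_C = 15 °C → 15 + 273.15 = 288.15 K.
The Carnot heat-pump COP is COP_HP = T_H/(T_H − T_C) = 329.00/40.85 = 8.0539.
Q_H = COP_HP · W = 8.0539 × 54.7 = 441 kJ.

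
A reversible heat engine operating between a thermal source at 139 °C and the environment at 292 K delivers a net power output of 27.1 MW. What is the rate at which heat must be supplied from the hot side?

T_H = 139 °C → 139 + 273.15 = 412.15 K.
η_rev = 1 − T_C/T_H = 1 − 292.00/412.15 = 0.2915.
Q_H = W/η = 27.1/0.2915 = 93.0 MW.

Q̇_H ≈ 93.0 MW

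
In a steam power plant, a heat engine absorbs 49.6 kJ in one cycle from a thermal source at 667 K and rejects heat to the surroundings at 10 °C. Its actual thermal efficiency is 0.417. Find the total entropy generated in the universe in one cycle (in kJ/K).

ΔS_univ ≈ 0.0278 kJ/K

T_C = 10 °C → 10 + 273.15 = 283.15 K.
W = η·Q_H = 0.417 × 49.6 = 20.68 kJ, so Q_C = Q_H − W = 28.92 kJ.
Reservoir entropy changes: ΔS_H = −Q_H/T_H = −49.6/667.00 = -0.07436 kJ/K and ΔS_C = +Q_C/T_C = 28.92/283.15 = 0.1021 kJ/K.
ΔS_univ = −Q_H/T_H + Q_C/T_C = 0.0278 kJ/K (> 0, since η = 0.417 < η_Carnot = 0.575).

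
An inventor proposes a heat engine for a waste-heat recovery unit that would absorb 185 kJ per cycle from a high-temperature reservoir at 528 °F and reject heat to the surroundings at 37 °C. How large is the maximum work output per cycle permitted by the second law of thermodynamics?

W_max ≈ 80.4 kJ

T_H = 528 °F → (528 − 32) × 5/9 = 275.56 °C = 548.71 K.
T_C = 37 °C → 37 + 273.15 = 310.15 K.
No engine can exceed the Carnot limit: η_max = 1 − T_C/T_H = 1 − 310.15/548.71 = 0.4348.
W_max = η_max · Q_H = 0.4348 × 185 = 80.4 kJ.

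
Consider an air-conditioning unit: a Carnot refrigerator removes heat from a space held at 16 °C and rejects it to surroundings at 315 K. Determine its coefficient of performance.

T_C = 16 °C → 16 + 273.15 = 289.15 K.
Carnot COP: COP_R = T_C/(T_H − T_C) = 289.15/(315.00 − 289.15) = 11.2.

COP_R ≈ 11.2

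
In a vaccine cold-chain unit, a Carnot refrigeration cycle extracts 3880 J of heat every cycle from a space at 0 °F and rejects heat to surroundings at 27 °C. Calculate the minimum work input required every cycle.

T_H = 27 °C → 27 + 273.15 = 300.15 K.
T_C = 0 °F → (0 − 32) × 5/9 = -17.78 °C = 255.37 K.
Carnot COP: COP_R = T_C/(T_H − T_C) = 255.37/44.78 = 5.7031.
W = Q_C/COP_R = 3880/5.7031 = 680 J.

W_in ≈ 680 J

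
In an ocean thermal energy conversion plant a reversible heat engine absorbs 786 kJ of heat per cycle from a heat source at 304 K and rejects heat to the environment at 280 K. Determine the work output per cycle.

W ≈ 62.1 kJ

For a reversible engine, η = 1 − T_C/T_H = 1 − 280.00/304.00 = 0.0789.
W = η·Q_H = 0.0789 × 786 = 62.1 kJ.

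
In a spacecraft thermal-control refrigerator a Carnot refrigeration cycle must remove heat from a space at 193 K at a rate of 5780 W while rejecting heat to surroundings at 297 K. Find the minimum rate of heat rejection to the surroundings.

Q̇_H ≈ 8890 W

For a reversible cycle Q_H/Q_C = T_H/T_C, so Q_H = Q_C·T_H/T_C = 5780 × 297.00/193.00 = 8890 W.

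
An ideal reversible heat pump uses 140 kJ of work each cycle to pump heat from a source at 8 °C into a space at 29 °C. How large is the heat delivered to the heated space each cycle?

T_H = 29 °C → 29 + 273.15 = 302.15 K.
T_C = 8 °C → 8 + 273.15 = 281.15 K.
The Carnot heat-pump COP is COP_HP = T_H/(T_H − T_C) = 302.15/21.00 = 14.3881.
Q_H = COP_HP · W = 14.3881 × 140 = 2014 kJ.

Q_H ≈ 2014 kJ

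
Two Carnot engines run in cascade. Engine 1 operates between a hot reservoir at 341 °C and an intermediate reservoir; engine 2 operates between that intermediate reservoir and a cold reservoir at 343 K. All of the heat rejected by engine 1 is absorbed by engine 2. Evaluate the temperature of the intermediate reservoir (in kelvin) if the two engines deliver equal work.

T_H = 341 °C → 341 + 273.15 = 614.15 K.
For reversible stages Q_m = Q_H·(T_m/T_H). Setting W₁ = Q_H(1 − T_m/T_H) equal to W₂ = Q_m(1 − T_C/T_m) = Q_H·(T_m − T_C)/T_H gives T_H − T_m = T_m − T_C, so T_m = (T_H + T_C)/2 = (614.15 + 343.00)/2 = 479 K.

T_m ≈ 479 K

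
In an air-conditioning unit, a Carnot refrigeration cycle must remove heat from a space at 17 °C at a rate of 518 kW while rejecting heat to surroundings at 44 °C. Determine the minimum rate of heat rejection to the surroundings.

T_H = 44 °C → 44 + 273.15 = 317.15 K.
T_C = 17 °C → 17 + 273.15 = 290.15 K.
For a reversible cycle Q_H/Q_C = T_H/T_C, so Q_H = Q_C·T_H/T_C = 518 × 317.15/290.15 = 566.2 kW.

Q̇_H ≈ 566.2 kW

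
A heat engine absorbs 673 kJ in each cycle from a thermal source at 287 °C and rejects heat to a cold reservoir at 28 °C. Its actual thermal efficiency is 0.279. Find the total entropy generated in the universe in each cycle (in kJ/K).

T_H = 287 °C → 287 + 273.15 = 560.15 K.
T_C = 28 °C → 28 + 273.15 = 301.15 K.
W = η·Q_H = 0.279 × 673 = 187.8 kJ, so Q_C = Q_H − W = 485.2 kJ.
Reservoir entropy changes: ΔS_H = −Q_H/T_H = −673/560.15 = -1.201 kJ/K and ΔS_C = +Q_C/T_C = 485.2/301.15 = 1.611 kJ/K.
ΔS_univ = −Q_H/T_H + Q_C/T_C = 0.410 kJ/K (> 0, since η = 0.279 < η_Carnot = 0.462).

ΔS_univ ≈ 0.410 kJ/K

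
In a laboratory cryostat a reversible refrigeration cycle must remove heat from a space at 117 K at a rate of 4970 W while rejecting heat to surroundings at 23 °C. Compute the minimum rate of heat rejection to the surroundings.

Q̇_H ≈ 12600 W

T_H = 23 °C → 23 + 273.15 = 296.15 K.
For a reversible cycle Q_H/Q_C = T_H/T_C, so Q_H = Q_C·T_H/T_C = 4970 × 296.15/117.00 = 12600 W.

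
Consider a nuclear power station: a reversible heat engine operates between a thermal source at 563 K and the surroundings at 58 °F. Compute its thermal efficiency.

η ≈ 0.489

T_C = 58 °F → (58 − 32) × 5/9 = 14.44 °C = 287.59 K.
Since the cycle is reversible, η = 1 − T_C/T_H = 1 − 287.59/563.00 = 0.489.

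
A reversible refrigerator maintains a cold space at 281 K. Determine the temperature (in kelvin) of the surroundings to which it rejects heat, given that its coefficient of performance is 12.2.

COP_R = T_C/(T_H − T_C) ⇒ T_H = T_C·(1 + 1/COP_R) = 281.00 × (1 + 1/12.2) = 304.0 K.

T_H ≈ 304.0 K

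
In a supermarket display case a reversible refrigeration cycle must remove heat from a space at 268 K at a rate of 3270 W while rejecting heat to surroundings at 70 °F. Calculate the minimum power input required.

T_H = 70 °F → (70 − 32) × 5/9 = 21.11 °C = 294.26 K.
For a reversible refrigerator, COP_R = T_C/(T_H − T_C) = 268.00/26.26 = 10.2052.
W = Q_C/COP_R = 3270/10.2052 = 320.4 W.

Ẇ_in ≈ 320.4 W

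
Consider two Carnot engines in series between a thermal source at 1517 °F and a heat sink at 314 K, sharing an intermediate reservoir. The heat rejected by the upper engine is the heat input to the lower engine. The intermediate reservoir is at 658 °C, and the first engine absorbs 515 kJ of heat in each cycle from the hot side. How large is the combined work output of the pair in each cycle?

W_total ≈ 368 kJ

T_H = 1517 °F → (1517 − 32) × 5/9 = 825.00 °C = 1098.15 K.
Two reversible stages in series are equivalent to a single Carnot engine between T_H and T_C, so η_total = 1 − T_C/T_H = 1 − 314.00/1098.15 = 0.7141.
W_total = η_total · Q_H = 0.7141 × 515 = 368 kJ.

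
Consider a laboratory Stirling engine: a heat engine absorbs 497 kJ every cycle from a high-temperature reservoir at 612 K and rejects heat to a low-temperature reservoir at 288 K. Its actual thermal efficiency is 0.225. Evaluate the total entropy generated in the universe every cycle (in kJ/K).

W = η·Q_H = 0.225 × 497 = 111.8 kJ, so Q_C = Q_H − W = 385.2 kJ.
The hot reservoir loses entropy Q_H/T_H = 497/612.00 = 0.8121 kJ/K; the cold reservoir gains Q_C/T_C = 385.2/288.00 = 1.337 kJ/K.
ΔS_univ = −Q_H/T_H + Q_C/T_C = 0.5253 kJ/K (> 0, since η = 0.225 < η_Carnot = 0.529).

ΔS_univ ≈ 0.5253 kJ/K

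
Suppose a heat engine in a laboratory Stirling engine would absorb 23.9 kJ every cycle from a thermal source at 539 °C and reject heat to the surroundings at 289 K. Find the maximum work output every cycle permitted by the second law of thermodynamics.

W_max ≈ 15.4 kJ

T_H = 539 °C → 539 + 273.15 = 812.15 K.
No engine can exceed the Carnot limit: η_max = 1 − T_C/T_H = 1 − 289.00/812.15 = 0.6442.
W_max = η_max · Q_H = 0.6442 × 23.9 = 15.4 kJ.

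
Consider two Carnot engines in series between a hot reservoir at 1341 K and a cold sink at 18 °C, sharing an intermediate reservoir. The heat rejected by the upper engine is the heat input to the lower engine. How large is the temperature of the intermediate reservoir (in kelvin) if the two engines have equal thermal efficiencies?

T_C = 18 °C → 18 + 273.15 = 291.15 K.
Equal efficiencies require 1 − T_m/T_H = 1 − T_C/T_m, i.e. T_m/T_H = T_C/T_m, so T_m = √(T_H·T_C) = √(1341.00 × 291.15) = 624.8 K.

T_m ≈ 624.8 K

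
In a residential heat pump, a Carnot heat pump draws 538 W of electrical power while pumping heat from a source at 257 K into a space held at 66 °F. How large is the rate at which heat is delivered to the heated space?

T_H = 66 °F → (66 − 32) × 5/9 = 18.89 °C = 292.04 K.
For a reversible heat pump, COP_HP = T_H/(T_H − T_C) = 292.04/35.04 = 8.3347.
Q_H = COP_HP · W = 8.3347 × 538 = 4480 W.

Q̇_H ≈ 4480 W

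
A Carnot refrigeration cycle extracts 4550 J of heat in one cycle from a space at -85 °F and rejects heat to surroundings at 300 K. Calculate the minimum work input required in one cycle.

T_C = -85 °F → (-85 − 32) × 5/9 = -65.00 °C = 208.15 K.
For a reversible refrigerator, COP_R = T_C/(T_H − T_C) = 208.15/91.85 = 2.2662.
W = Q_C/COP_R = 4550/2.2662 = 2010 J.

W_in ≈ 2010 J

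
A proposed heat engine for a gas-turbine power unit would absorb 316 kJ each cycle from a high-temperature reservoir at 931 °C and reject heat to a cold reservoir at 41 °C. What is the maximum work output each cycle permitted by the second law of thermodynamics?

T_H = 931 °C → 931 + 273.15 = 1204.15 K.
T_C = 41 °C → 41 + 273.15 = 314.15 K.
The second-law ceiling is the Carnot efficiency, η_max = 1 − T_C/T_H = 1 − 314.15/1204.15 = 0.7391.
W_max = η_max · Q_H = 0.7391 × 316 = 233.6 kJ.

W_max ≈ 233.6 kJ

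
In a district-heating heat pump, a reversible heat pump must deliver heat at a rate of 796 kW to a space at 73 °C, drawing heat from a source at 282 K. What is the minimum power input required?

T_H = 73 °C → 73 + 273.15 = 346.15 K.
The Carnot heat-pump COP is COP_HP = T_H/(T_H − T_C) = 346.15/64.15 = 5.3959.
W = Q_H/COP_HP = 796/5.3959 = 148 kW.

Ẇ_in ≈ 148 kW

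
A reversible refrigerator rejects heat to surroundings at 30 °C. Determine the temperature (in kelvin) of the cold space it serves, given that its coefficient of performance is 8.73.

T_C ≈ 272.0 K

T_H = 30 °C → 30 + 273.15 = 303.15 K.
COP_R = T_C/(T_H − T_C) ⇒ T_C = T_H·COP_R/(1 + COP_R) = 303.15 × 8.73/(1 + 8.73) = 272.0 K.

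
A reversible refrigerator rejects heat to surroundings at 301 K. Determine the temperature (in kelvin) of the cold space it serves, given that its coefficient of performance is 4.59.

T_C ≈ 247 K

COP_R = T_C/(T_H − T_C) ⇒ T_C = T_H·COP_R/(1 + COP_R) = 301.00 × 4.59/(1 + 4.59) = 247 K.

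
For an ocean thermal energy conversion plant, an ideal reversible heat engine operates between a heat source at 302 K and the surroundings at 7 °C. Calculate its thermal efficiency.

T_C = 7 °C → 7 + 273.15 = 280.15 K.
η_rev = 1 − T_C/T_H = 1 − 280.15/302.00 = 0.0724.

η ≈ 0.0724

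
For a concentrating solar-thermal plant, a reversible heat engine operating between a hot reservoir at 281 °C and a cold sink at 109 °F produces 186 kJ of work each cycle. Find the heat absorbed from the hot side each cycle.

T_H = 281 °C → 281 + 273.15 = 554.15 K.
T_C = 109 °F → (109 − 32) × 5/9 = 42.78 °C = 315.93 K.
η_rev = 1 − T_C/T_H = 1 − 315.93/554.15 = 0.4299.
Q_H = W/η = 186/0.4299 = 433 kJ.

Q_H ≈ 433 kJ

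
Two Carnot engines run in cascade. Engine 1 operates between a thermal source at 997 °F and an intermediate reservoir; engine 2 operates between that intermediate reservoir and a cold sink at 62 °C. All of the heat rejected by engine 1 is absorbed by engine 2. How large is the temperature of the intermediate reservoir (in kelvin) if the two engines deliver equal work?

T_m ≈ 572.2 K

T_H = 997 °F → (997 − 32) × 5/9 = 536.11 °C = 809.26 K.
T_C = 62 °C → 62 + 273.15 = 335.15 K.
For reversible stages Q_m = Q_H·(T_m/T_H). Setting W₁ = Q_H(1 − T_m/T_H) equal to W₂ = Q_m(1 − T_C/T_m) = Q_H·(T_m − T_C)/T_H gives T_H − T_m = T_m − T_C, so T_m = (T_H + T_C)/2 = (809.26 + 335.15)/2 = 572.2 K.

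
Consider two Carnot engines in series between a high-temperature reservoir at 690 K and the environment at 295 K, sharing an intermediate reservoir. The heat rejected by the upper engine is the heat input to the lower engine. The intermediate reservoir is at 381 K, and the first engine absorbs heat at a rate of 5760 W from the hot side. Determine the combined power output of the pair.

Two reversible stages in series are equivalent to a single Carnot engine between T_H and T_C, so η_total = 1 − T_C/T_H = 1 − 295.00/690.00 = 0.5725.
W_total = η_total · Q_H = 0.5725 × 5760 = 3300 W.

Ẇ_total ≈ 3300 W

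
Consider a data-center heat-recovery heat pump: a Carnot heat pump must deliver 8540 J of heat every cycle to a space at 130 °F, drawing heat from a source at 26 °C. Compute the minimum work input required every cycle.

W_in ≈ 742 J

T_H = 130 °F → (130 − 32) × 5/9 = 54.44 °C = 327.59 K.
T_C = 26 °C → 26 + 273.15 = 299.15 K.
Reversible heating COP: COP_HP = T_H/(T_H − T_C) = 327.59/28.44 = 11.5170.
W = Q_H/COP_HP = 8540/11.5170 = 742 J.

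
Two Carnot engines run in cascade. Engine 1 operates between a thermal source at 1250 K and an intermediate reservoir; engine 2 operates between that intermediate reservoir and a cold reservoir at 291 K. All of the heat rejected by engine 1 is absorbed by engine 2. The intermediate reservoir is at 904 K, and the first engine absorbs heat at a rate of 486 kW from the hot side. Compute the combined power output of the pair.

Ẇ_total ≈ 373 kW

Two reversible stages in series are equivalent to a single Carnot engine between T_H and T_C, so η_total = 1 − T_C/T_H = 1 − 291.00/1250.00 = 0.7672.
W_total = η_total · Q_H = 0.7672 × 486 = 373 kW.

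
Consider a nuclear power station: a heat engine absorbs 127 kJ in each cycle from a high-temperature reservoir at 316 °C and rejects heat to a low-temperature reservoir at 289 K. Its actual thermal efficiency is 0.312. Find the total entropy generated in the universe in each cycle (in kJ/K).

T_H = 316 °C → 316 + 273.15 = 589.15 K.
W = η·Q_H = 0.312 × 127 = 39.62 kJ, so Q_C = Q_H − W = 87.38 kJ.
Entropy balance on the reservoirs: −Q_H/T_H = -0.2156 kJ/K, +Q_C/T_C = 0.3023 kJ/K.
ΔS_univ = −Q_H/T_H + Q_C/T_C = 0.0868 kJ/K (> 0, since η = 0.312 < η_Carnot = 0.509).

ΔS_univ ≈ 0.0868 kJ/K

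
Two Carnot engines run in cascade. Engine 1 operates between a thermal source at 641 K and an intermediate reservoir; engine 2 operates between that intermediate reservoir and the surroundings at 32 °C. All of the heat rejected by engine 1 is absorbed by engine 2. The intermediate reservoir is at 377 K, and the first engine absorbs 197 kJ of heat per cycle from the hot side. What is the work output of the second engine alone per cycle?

T_C = 32 °C → 32 + 273.15 = 305.15 K.
Heat entering the second stage: Q_m = Q_H·(T_m/T_H) = 197 × 377.00/641.00 = 116 kJ.
Second-stage efficiency η₂ = 1 − T_C/T_m = 1 − 305.15/377.00 = 0.1906, so W₂ = η₂·Q_m = 22.1 kJ.

W₂ ≈ 22.1 kJ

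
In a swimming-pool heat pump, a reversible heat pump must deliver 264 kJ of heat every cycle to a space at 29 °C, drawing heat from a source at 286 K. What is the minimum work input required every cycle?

T_H = 29 °C → 29 + 273.15 = 302.15 K.
COP_HP = T_H/(T_H − T_C) = 302.15/16.15 = 18.7090.
W = Q_H/COP_HP = 264/18.7090 = 14.1 kJ.

W_in ≈ 14.1 kJ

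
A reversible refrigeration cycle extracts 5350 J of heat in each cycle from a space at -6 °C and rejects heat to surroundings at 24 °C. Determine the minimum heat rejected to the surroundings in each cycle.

Q_H ≈ 5951 J

T_H = 24 °C → 24 + 273.15 = 297.15 K.
T_C = -6 °C → -6 + 273.15 = 267.15 K.
For a reversible cycle Q_H/Q_C = T_H/T_C, so Q_H = Q_C·T_H/T_C = 5350 × 297.15/267.15 = 5951 J.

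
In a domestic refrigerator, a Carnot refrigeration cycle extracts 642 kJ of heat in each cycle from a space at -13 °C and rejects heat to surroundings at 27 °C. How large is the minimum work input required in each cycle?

W_in ≈ 98.71 kJ

T_H = 27 °C → 27 + 273.15 = 300.15 K.
T_C = -13 °C → -13 + 273.15 = 260.15 K.
The reversible coefficient of performance is COP_R = T_C/(T_H − T_C) = 260.15/40.00 = 6.5037.
W = Q_C/COP_R = 642/6.5037 = 98.71 kJ.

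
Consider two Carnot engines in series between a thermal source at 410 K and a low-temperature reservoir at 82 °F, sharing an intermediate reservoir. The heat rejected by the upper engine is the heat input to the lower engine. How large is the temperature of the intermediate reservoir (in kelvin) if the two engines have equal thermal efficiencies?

T_m ≈ 351 K

T_C = 82 °F → (82 − 32) × 5/9 = 27.78 °C = 300.93 K.
Equal efficiencies require 1 − T_m/T_H = 1 − T_C/T_m, i.e. T_m/T_H = T_C/T_m, so T_m = √(T_H·T_C) = √(410.00 × 300.93) = 351 K.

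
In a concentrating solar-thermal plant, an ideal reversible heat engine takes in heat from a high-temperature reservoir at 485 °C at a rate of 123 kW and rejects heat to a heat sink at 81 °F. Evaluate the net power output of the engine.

T_H = 485 °C → 485 + 273.15 = 758.15 K.
T_C = 81 °F → (81 − 32) × 5/9 = 27.22 °C = 300.37 K.
Since the cycle is reversible, η = 1 − T_C/T_H = 1 − 300.37/758.15 = 0.6038.
W = η·Q_H = 0.6038 × 123 = 74.3 kW.

Ẇ ≈ 74.3 kW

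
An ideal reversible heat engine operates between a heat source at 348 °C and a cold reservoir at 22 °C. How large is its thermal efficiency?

η ≈ 0.525

T_H = 348 °C → 348 + 273.15 = 621.15 K.
T_C = 22 °C → 22 + 273.15 = 295.15 K.
For a reversible engine, η = 1 − T_C/T_H = 1 − 295.15/621.15 = 0.525.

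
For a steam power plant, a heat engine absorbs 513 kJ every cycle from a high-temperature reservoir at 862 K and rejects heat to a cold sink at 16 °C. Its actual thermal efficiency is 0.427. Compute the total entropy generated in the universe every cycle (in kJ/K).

T_C = 16 °C → 16 + 273.15 = 289.15 K.
W = η·Q_H = 0.427 × 513 = 219.1 kJ, so Q_C = Q_H − W = 293.9 kJ.
Reservoir entropy changes: ΔS_H = −Q_H/T_H = −513/862.00 = -0.5951 kJ/K and ΔS_C = +Q_C/T_C = 293.9/289.15 = 1.017 kJ/K.
ΔS_univ = −Q_H/T_H + Q_C/T_C = 0.421 kJ/K (> 0, since η = 0.427 < η_Carnot = 0.665).

ΔS_univ ≈ 0.421 kJ/K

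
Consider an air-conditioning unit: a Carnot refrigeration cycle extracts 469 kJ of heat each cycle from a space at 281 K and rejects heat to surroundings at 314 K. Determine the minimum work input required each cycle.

The reversible coefficient of performance is COP_R = T_C/(T_H − T_C) = 281.00/33.00 = 8.5152.
W = Q_C/COP_R = 469/8.5152 = 55.08 kJ.

W_in ≈ 55.08 kJ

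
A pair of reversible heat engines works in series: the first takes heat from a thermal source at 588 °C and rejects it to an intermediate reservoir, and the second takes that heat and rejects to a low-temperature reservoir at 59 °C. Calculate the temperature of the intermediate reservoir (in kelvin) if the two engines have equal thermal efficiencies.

T_H = 588 °C → 588 + 273.15 = 861.15 K.
T_C = 59 °C → 59 + 273.15 = 332.15 K.
Equal efficiencies require 1 − T_m/T_H = 1 − T_C/T_m, i.e. T_m/T_H = T_C/T_m, so T_m = √(T_H·T_C) = √(861.15 × 332.15) = 535 K.

T_m ≈ 535 K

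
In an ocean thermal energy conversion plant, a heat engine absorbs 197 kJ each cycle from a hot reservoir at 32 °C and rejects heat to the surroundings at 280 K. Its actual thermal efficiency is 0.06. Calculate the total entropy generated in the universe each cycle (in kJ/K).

ΔS_univ ≈ 0.01577 kJ/K

T_H = 32 °C → 32 + 273.15 = 305.15 K.
W = η·Q_H = 0.06 × 197 = 11.82 kJ, so Q_C = Q_H − W = 185.2 kJ.
The hot reservoir loses entropy Q_H/T_H = 197/305.15 = 0.6456 kJ/K; the cold reservoir gains Q_C/T_C = 185.2/280.00 = 0.6614 kJ/K.
ΔS_univ = −Q_H/T_H + Q_C/T_C = 0.01577 kJ/K (> 0, since η = 0.06 < η_Carnot = 0.082).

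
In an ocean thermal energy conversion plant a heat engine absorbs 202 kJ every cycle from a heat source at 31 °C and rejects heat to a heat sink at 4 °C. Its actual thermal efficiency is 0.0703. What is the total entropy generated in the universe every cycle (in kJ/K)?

ΔS_univ ≈ 0.0135 kJ/K

T_H = 31 °C → 31 + 273.15 = 304.15 K.
T_C = 4 °C → 4 + 273.15 = 277.15 K.
W = η·Q_H = 0.0703 × 202 = 14.20 kJ, so Q_C = Q_H − W = 187.8 kJ.
The hot reservoir loses entropy Q_H/T_H = 202/304.15 = 0.6641 kJ/K; the cold reservoir gains Q_C/T_C = 187.8/277.15 = 0.6776 kJ/K.
ΔS_univ = −Q_H/T_H + Q_C/T_C = 0.0135 kJ/K (> 0, since η = 0.0703 < η_Carnot = 0.089).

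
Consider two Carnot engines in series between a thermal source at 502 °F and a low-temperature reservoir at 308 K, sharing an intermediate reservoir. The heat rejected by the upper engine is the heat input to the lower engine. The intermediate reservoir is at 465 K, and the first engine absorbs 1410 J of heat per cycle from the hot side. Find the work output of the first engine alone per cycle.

W₁ ≈ 183 J

T_H = 502 °F → (502 − 32) × 5/9 = 261.11 °C = 534.26 K.
First-stage efficiency η₁ = 1 − T_m/T_H = 1 − 465.00/534.26 = 0.1296.
W₁ = η₁·Q_H = 0.1296 × 1410 = 183 J.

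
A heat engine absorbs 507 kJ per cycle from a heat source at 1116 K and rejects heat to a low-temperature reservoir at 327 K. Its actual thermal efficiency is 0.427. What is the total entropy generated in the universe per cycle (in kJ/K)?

W = η·Q_H = 0.427 × 507 = 216.5 kJ, so Q_C = Q_H − W = 290.5 kJ.
Reservoir entropy changes: ΔS_H = −Q_H/T_H = −507/1116.00 = -0.4543 kJ/K and ΔS_C = +Q_C/T_C = 290.5/327.00 = 0.8884 kJ/K.
ΔS_univ = −Q_H/T_H + Q_C/T_C = 0.434 kJ/K (> 0, since η = 0.427 < η_Carnot = 0.707).

ΔS_univ ≈ 0.434 kJ/K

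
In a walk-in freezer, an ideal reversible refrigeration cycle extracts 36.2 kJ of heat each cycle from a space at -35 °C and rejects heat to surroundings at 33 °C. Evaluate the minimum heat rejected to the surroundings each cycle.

Q_H ≈ 46.54 kJ

T_H = 33 °C → 33 + 273.15 = 306.15 K.
T_C = -35 °C → -35 + 273.15 = 238.15 K.
For a reversible cycle Q_H/Q_C = T_H/T_C, so Q_H = Q_C·T_H/T_C = 36.2 × 306.15/238.15 = 46.54 kJ.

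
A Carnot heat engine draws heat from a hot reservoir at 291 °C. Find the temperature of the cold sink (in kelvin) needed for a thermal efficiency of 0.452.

T_H = 291 °C → 291 + 273.15 = 564.15 K.
From η = 1 − T_C/T_H, T_C = T_H·(1 − η) = 564.15 × (1 − 0.452) = 309 K.

T_C ≈ 309 K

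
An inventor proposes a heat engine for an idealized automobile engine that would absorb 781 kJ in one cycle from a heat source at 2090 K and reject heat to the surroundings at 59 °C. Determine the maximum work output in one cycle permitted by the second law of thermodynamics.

T_C = 59 °C → 59 + 273.15 = 332.15 K.
No engine can exceed the Carnot limit: η_max = 1 − T_C/T_H = 1 − 332.15/2090.00 = 0.8411.
W_max = η_max · Q_H = 0.8411 × 781 = 656.9 kJ.

W_max ≈ 656.9 kJ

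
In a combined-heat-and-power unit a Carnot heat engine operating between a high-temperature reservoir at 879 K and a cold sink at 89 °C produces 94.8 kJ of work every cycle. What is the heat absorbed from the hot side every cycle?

Q_H ≈ 161 kJ

T_C = 89 °C → 89 + 273.15 = 362.15 K.
Since the cycle is reversible, η = 1 − T_C/T_H = 1 − 362.15/879.00 = 0.5880.
Q_H = W/η = 94.8/0.5880 = 161 kJ.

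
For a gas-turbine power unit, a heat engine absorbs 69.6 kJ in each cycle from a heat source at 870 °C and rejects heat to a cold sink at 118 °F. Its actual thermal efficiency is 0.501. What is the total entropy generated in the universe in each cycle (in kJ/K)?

ΔS_univ ≈ 0.0473 kJ/K

T_H = 870 °C → 870 + 273.15 = 1143.15 K.
T_C = 118 °F → (118 − 32) × 5/9 = 47.78 °C = 320.93 K.
W = η·Q_H = 0.501 × 69.6 = 34.87 kJ, so Q_C = Q_H − W = 34.73 kJ.
Reservoir entropy changes: ΔS_H = −Q_H/T_H = −69.6/1143.15 = -0.06088 kJ/K and ΔS_C = +Q_C/T_C = 34.73/320.93 = 0.1082 kJ/K.
ΔS_univ = −Q_H/T_H + Q_C/T_C = 0.0473 kJ/K (> 0, since η = 0.501 < η_Carnot = 0.719).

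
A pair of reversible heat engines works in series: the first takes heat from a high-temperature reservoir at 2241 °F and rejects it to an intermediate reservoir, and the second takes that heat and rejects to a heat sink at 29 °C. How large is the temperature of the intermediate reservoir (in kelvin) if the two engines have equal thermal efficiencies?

T_H = 2241 °F → (2241 − 32) × 5/9 = 1227.22 °C = 1500.37 K.
T_C = 29 °C → 29 + 273.15 = 302.15 K.
Equal efficiencies require 1 − T_m/T_H = 1 − T_C/T_m, i.e. T_m/T_H = T_C/T_m, so T_m = √(T_H·T_C) = √(1500.37 × 302.15) = 673.3 K.

T_m ≈ 673.3 K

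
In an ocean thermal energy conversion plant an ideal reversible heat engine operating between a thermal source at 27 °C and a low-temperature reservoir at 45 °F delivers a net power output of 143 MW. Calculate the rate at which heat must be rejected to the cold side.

Q̇_C ≈ 2030 MW

T_H = 27 °C → 27 + 273.15 = 300.15 K.
T_C = 45 °F → (45 − 32) × 5/9 = 7.22 °C = 280.37 K.
Carnot efficiency: η = 1 − T_C/T_H = 1 − 280.37/300.15 = 0.0659.
Since Q_C/Q_H = T_C/T_H and Q_H = W/η, Q_C = W·T_C/(T_H − T_C) = 143 × 280.37/19.78 = 2030 MW.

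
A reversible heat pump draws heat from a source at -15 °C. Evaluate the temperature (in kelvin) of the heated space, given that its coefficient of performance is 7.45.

T_C = -15 °C → -15 + 273.15 = 258.15 K.
COP_HP = T_H/(T_H − T_C) ⇒ T_H = T_C·COP_HP/(COP_HP − 1) = 258.15 × 7.45/(7.45 − 1) = 298.2 K.

T_H ≈ 298.2 K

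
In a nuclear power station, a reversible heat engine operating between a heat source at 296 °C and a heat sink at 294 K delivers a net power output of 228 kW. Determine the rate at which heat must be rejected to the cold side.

Q̇_C ≈ 243.6 kW

T_H = 296 °C → 296 + 273.15 = 569.15 K.
η_rev = 1 − T_C/T_H = 1 − 294.00/569.15 = 0.4834.
Since Q_C/Q_H = T_C/T_H and Q_H = W/η, Q_C = W·T_C/(T_H − T_C) = 228 × 294.00/275.15 = 243.6 kW.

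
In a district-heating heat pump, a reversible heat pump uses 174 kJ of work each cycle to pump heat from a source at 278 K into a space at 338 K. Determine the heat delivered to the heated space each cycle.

Q_H ≈ 980.2 kJ

Reversible heating COP: COP_HP = T_H/(T_H − T_C) = 338.00/60.00 = 5.6333.
Q_H = COP_HP · W = 5.6333 × 174 = 980.2 kJ.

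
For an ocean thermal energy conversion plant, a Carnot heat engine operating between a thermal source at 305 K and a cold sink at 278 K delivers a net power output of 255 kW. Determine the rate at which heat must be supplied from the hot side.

Q̇_H ≈ 2881 kW

Carnot efficiency: η = 1 − T_C/T_H = 1 − 278.00/305.00 = 0.0885.
Q_H = W/η = 255/0.0885 = 2881 kW.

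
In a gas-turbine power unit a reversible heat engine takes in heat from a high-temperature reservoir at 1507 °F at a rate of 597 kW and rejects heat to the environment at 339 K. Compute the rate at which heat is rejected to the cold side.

Q̇_C ≈ 185.2 kW

T_H = 1507 °F → (1507 − 32) × 5/9 = 819.44 °C = 1092.59 K.
Since the cycle is reversible, η = 1 − T_C/T_H = 1 − 339.00/1092.59 = 0.6897.
For a reversible cycle Q_C/Q_H = T_C/T_H, so Q_C = 597 × 339.00/1092.59 = 185.2 kW.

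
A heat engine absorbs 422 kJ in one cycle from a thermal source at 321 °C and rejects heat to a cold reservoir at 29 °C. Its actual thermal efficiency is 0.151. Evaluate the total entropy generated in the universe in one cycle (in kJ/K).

T_H = 321 °C → 321 + 273.15 = 594.15 K.
T_C = 29 °C → 29 + 273.15 = 302.15 K.
W = η·Q_H = 0.151 × 422 = 63.72 kJ, so Q_C = Q_H − W = 358.3 kJ.
The hot reservoir loses entropy Q_H/T_H = 422/594.15 = 0.7103 kJ/K; the cold reservoir gains Q_C/T_C = 358.3/302.15 = 1.186 kJ/K.
ΔS_univ = −Q_H/T_H + Q_C/T_C = 0.476 kJ/K (> 0, since η = 0.151 < η_Carnot = 0.491).

ΔS_univ ≈ 0.476 kJ/K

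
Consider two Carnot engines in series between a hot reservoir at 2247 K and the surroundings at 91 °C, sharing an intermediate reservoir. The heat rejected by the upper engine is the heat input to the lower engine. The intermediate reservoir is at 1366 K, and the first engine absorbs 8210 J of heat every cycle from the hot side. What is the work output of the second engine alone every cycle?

W₂ ≈ 3661 J

T_C = 91 °C → 91 + 273.15 = 364.15 K.
Heat entering the second stage: Q_m = Q_H·(T_m/T_H) = 8210 × 1366.00/2247.00 = 4991 J.
Second-stage efficiency η₂ = 1 − T_C/T_m = 1 − 364.15/1366.00 = 0.7334, so W₂ = η₂·Q_m = 3661 J.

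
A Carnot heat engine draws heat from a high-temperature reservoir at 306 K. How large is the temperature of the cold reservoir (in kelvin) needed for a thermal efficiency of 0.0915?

T_C ≈ 278 K

From η = 1 − T_C/T_H, T_C = T_H·(1 − η) = 306.00 × (1 − 0.0915) = 278 K.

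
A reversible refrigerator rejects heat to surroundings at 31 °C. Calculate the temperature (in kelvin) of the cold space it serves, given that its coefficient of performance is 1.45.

T_H = 31 °C → 31 + 273.15 = 304.15 K.
COP_R = T_C/(T_H − T_C) ⇒ T_C = T_H·COP_R/(1 + COP_R) = 304.15 × 1.45/(1 + 1.45) = 180 K.

T_C ≈ 180 K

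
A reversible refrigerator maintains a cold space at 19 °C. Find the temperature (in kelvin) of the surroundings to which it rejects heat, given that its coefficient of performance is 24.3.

T_H ≈ 304 K

T_C = 19 °C → 19 + 273.15 = 292.15 K.
COP_R = T_C/(T_H − T_C) ⇒ T_H = T_C·(1 + 1/COP_R) = 292.15 × (1 + 1/24.3) = 304 K.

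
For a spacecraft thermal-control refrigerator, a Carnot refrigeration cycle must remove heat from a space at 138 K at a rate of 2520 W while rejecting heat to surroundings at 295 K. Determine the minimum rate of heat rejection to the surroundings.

For a reversible cycle Q_H/Q_C = T_H/T_C, so Q_H = Q_C·T_H/T_C = 2520 × 295.00/138.00 = 5390 W.

Q̇_H ≈ 5390 W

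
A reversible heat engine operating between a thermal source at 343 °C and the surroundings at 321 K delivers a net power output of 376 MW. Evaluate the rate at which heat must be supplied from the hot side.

Q̇_H ≈ 784.9 MW

T_H = 343 °C → 343 + 273.15 = 616.15 K.
For a reversible engine, η = 1 − T_C/T_H = 1 − 321.00/616.15 = 0.4790.
Q_H = W/η = 376/0.4790 = 784.9 MW.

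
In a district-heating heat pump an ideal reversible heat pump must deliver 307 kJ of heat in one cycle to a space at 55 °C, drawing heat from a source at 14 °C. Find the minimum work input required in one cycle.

W_in ≈ 38.36 kJ

T_H = 55 °C → 55 + 273.15 = 328.15 K.
T_C = 14 °C → 14 + 273.15 = 287.15 K.
For a reversible heat pump, COP_HP = T_H/(T_H − T_C) = 328.15/41.00 = 8.0037.
W = Q_H/COP_HP = 307/8.0037 = 38.36 kJ.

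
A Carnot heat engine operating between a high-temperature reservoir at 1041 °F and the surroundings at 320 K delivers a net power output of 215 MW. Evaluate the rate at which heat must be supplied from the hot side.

T_H = 1041 °F → (1041 − 32) × 5/9 = 560.56 °C = 833.71 K.
Since the cycle is reversible, η = 1 − T_C/T_H = 1 − 320.00/833.71 = 0.6162.
Q_H = W/η = 215/0.6162 = 349 MW.

Q̇_H ≈ 349 MW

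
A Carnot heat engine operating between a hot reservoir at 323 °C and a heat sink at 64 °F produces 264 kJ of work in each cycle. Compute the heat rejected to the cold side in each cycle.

Q_C ≈ 252 kJ

T_H = 323 °C → 323 + 273.15 = 596.15 K.
T_C = 64 °F → (64 − 32) × 5/9 = 17.78 °C = 290.93 K.
Since the cycle is reversible, η = 1 − T_C/T_H = 1 − 290.93/596.15 = 0.5120.
Since Q_C/Q_H = T_C/T_H and Q_H = W/η, Q_C = W·T_C/(T_H − T_C) = 264 × 290.93/305.22 = 252 kJ.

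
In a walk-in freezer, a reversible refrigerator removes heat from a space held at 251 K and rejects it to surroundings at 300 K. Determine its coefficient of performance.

COP_R ≈ 5.122

COP_R = T_C/(T_H − T_C) = 251.00/(300.00 − 251.00) = 5.122.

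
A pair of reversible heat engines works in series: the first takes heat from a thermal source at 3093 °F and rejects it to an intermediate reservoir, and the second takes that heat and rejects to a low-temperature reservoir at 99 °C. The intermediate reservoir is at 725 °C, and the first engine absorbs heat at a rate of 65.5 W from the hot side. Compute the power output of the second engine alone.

T_H = 3093 °F → (3093 − 32) × 5/9 = 1700.56 °C = 1973.71 K.
T_C = 99 °C → 99 + 273.15 = 372.15 K.
T_m = 725 °C → 725 + 273.15 = 998.15 K.
Heat entering the second stage: Q_m = Q_H·(T_m/T_H) = 65.5 × 998.15/1973.71 = 33.1 W.
Second-stage efficiency η₂ = 1 − T_C/T_m = 1 − 372.15/998.15 = 0.6272, so W₂ = η₂·Q_m = 20.8 W.

Ẇ₂ ≈ 20.8 W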